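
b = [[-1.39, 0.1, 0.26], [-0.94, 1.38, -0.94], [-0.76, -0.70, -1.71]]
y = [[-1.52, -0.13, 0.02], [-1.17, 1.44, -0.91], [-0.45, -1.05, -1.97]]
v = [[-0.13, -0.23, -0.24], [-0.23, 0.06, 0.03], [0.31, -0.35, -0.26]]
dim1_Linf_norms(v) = [0.24, 0.23, 0.35]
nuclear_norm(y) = 5.72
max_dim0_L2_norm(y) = 2.17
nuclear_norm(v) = 0.94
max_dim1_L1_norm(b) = 3.26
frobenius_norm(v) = 0.69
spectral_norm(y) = 2.50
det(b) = 4.55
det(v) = -0.00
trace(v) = -0.33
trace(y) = -2.05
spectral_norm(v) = 0.60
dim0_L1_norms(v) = [0.67, 0.64, 0.53]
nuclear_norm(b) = 5.18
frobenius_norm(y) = 3.43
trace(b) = -1.72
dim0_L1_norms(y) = [3.14, 2.62, 2.9]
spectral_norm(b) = 2.37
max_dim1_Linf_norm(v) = 0.35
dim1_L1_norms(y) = [1.67, 3.52, 3.47]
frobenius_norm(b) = 3.11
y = b + v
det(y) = 6.05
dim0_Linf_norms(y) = [1.52, 1.44, 1.97]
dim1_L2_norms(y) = [1.53, 2.07, 2.28]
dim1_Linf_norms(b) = [1.39, 1.38, 1.71]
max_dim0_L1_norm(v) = 0.67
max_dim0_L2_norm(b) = 1.97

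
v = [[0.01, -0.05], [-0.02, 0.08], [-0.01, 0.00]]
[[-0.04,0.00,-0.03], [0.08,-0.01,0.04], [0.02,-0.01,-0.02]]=v @ [[-2.13, 0.78, 2.25], [0.43, 0.10, 1.05]]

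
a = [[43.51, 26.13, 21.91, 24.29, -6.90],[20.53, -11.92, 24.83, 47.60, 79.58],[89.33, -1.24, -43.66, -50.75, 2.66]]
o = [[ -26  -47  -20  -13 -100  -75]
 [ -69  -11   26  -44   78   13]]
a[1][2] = 24.83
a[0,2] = 21.91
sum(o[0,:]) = -281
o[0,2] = -20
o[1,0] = -69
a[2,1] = -1.24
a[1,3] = 47.6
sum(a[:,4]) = 75.33999999999999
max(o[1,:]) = 78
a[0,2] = 21.91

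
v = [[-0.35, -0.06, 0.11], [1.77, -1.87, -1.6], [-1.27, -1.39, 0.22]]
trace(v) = -2.00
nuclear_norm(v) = 5.01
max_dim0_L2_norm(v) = 2.33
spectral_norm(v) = 3.04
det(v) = 0.29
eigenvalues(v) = [0.78, -0.14, -2.64]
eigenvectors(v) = [[-0.11, 0.51, 0.0],[0.46, -0.25, 0.9],[-0.88, 0.83, 0.44]]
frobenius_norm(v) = 3.59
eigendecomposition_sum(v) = [[-0.18,  -0.05,  0.10], [0.75,  0.19,  -0.40], [-1.44,  -0.37,  0.77]] + [[-0.17,-0.01,0.02], [0.08,0.0,-0.01], [-0.28,-0.01,0.03]] + [[0.0, -0.01, -0.0], [0.94, -2.07, -1.19], [0.46, -1.01, -0.58]]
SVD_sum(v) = [[-0.14, 0.14, 0.12],[1.8, -1.84, -1.6],[-0.01, 0.01, 0.01]] + [[-0.19, -0.21, 0.03], [-0.02, -0.03, 0.0], [-1.26, -1.40, 0.20]] + [[-0.02,0.01,-0.04], [-0.0,0.0,-0.0], [0.0,-0.00,0.01]]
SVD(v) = [[-0.08, -0.15, -0.99], [1.0, -0.02, -0.07], [-0.01, -0.99, 0.15]] @ diag([3.0399678149364253, 1.9176776258044694, 0.050082009140995705]) @ [[0.59, -0.61, -0.53], [0.66, 0.74, -0.11], [0.46, -0.29, 0.84]]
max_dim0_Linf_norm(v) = 1.87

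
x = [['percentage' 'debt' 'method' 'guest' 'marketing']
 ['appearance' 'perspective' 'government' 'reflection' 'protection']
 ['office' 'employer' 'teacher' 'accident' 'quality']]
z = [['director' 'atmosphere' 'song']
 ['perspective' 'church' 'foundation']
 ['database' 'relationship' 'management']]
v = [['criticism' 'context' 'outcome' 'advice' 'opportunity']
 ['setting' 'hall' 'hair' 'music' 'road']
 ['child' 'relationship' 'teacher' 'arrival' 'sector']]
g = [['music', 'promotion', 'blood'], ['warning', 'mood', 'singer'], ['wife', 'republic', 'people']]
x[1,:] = ['appearance', 'perspective', 'government', 'reflection', 'protection']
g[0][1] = 'promotion'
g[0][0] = 'music'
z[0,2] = 'song'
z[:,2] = ['song', 'foundation', 'management']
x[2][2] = 'teacher'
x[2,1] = 'employer'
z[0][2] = 'song'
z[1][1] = 'church'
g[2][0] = 'wife'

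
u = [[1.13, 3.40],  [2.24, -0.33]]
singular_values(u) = [3.62, 2.21]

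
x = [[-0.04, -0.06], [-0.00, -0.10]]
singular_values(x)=[0.12, 0.03]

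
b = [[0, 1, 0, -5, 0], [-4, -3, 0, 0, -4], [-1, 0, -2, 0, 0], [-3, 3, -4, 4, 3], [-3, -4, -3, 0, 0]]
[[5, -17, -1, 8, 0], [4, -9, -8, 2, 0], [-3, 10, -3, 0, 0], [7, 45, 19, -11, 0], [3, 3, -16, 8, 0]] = b@[[-5, 0, -3, 0, 0], [0, 3, 4, -2, 0], [4, -5, 3, 0, 0], [-1, 4, 1, -2, 0], [4, 0, 2, 1, 0]]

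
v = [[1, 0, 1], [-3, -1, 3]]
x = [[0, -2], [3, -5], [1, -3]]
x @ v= [[6, 2, -6], [18, 5, -12], [10, 3, -8]]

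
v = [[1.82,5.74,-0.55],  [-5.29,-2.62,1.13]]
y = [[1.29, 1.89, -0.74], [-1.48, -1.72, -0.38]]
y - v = [[-0.53, -3.85, -0.19], [3.81, 0.9, -1.51]]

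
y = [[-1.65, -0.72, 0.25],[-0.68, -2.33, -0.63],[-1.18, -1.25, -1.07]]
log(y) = [[(-2.54+0.52j),(-1.36+0.79j),(3.23+0.18j)], [(3.05+1.45j),1.93+2.20j,-2.28+0.51j], [(-2.75+1.2j),0.42+1.82j,1.80+0.42j]]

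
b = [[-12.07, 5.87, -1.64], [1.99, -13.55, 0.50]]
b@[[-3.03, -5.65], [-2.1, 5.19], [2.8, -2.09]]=[[19.65, 102.09],[23.83, -82.61]]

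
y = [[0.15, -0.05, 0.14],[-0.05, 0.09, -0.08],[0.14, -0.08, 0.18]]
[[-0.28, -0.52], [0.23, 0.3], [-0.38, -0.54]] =y @ [[0.06,-3.01], [1.16,1.80], [-1.66,0.14]]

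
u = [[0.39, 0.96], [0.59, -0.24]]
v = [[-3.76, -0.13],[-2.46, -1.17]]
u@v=[[-3.83, -1.17], [-1.63, 0.2]]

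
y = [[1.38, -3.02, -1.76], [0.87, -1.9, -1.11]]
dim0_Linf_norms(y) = [1.38, 3.02, 1.76]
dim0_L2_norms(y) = [1.63, 3.57, 2.08]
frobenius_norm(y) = 4.44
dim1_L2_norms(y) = [3.76, 2.37]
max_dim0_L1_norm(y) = 4.92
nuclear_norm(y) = 4.44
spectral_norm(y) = 4.44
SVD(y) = [[-0.85, -0.53], [-0.53, 0.85]] @ diag([4.440877739102191, 0.0022150274517299317]) @ [[-0.37,0.80,0.47], [0.41,0.59,-0.69]]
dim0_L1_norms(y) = [2.25, 4.92, 2.87]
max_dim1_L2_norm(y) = 3.76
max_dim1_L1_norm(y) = 6.16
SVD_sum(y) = [[1.38, -3.02, -1.76], [0.87, -1.9, -1.11]] + [[-0.0, -0.0, 0.00], [0.0, 0.0, -0.0]]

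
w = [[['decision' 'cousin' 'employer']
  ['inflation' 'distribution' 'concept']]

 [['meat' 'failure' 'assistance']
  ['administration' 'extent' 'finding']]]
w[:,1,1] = ['distribution', 'extent']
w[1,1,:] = ['administration', 'extent', 'finding']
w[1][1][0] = 'administration'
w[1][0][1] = 'failure'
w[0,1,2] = 'concept'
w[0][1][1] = 'distribution'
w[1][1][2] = 'finding'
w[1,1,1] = 'extent'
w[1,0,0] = 'meat'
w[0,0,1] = 'cousin'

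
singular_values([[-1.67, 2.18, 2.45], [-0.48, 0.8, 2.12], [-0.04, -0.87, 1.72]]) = [4.36, 1.86, 0.33]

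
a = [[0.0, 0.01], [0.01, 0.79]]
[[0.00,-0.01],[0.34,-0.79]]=a@[[0.43, -1.02], [0.42, -0.99]]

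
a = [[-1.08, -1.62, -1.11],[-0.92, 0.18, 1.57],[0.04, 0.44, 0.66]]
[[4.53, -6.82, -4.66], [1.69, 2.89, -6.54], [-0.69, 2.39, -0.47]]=a@[[-0.90, 3.05, 2.29], [-2.79, -0.34, 3.56], [0.87, 3.67, -3.23]]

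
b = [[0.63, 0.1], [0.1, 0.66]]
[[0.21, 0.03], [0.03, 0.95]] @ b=[[0.14, 0.04], [0.11, 0.63]]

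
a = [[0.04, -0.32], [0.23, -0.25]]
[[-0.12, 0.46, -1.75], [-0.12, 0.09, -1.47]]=a @ [[-0.14, -1.34, -0.51], [0.35, -1.59, 5.42]]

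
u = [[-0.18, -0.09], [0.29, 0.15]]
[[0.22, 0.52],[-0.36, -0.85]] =u@[[-0.31,-1.91], [-1.79,-1.96]]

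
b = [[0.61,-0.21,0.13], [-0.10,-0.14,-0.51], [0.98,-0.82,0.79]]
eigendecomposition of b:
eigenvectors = [[-0.25, 0.66, 0.11], [0.33, 0.47, 0.87], [-0.91, -0.58, 0.49]]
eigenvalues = [1.36, 0.34, -0.44]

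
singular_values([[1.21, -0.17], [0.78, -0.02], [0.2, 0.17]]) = [1.46, 0.2]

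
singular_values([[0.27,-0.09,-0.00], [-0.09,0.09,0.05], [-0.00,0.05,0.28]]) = [0.32, 0.28, 0.04]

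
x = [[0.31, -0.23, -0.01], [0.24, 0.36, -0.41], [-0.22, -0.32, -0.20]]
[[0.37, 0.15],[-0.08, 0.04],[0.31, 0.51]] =x @ [[0.43, -0.19], [-0.99, -0.86], [-0.43, -0.97]]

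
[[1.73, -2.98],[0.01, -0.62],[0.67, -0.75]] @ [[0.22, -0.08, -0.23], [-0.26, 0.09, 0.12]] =[[1.16, -0.41, -0.76], [0.16, -0.06, -0.08], [0.34, -0.12, -0.24]]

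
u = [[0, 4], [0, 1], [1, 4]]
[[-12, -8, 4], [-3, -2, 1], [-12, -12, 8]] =u @ [[0, -4, 4], [-3, -2, 1]]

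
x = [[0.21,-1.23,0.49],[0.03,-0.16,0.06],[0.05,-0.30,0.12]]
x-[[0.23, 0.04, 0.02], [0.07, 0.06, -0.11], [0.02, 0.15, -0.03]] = [[-0.02, -1.27, 0.47], [-0.04, -0.22, 0.17], [0.03, -0.45, 0.15]]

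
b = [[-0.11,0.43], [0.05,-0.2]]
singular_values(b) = [0.49, 0.0]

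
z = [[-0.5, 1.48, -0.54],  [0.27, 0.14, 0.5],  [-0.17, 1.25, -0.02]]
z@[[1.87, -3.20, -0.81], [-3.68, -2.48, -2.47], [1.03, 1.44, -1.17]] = [[-6.94, -2.85, -2.62], [0.50, -0.49, -1.15], [-4.94, -2.58, -2.93]]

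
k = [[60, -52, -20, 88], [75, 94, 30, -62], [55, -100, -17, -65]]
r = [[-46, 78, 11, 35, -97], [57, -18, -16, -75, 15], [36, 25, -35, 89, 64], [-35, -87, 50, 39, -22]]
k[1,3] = -62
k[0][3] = 88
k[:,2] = [-20, 30, -17]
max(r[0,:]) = 78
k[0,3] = 88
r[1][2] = -16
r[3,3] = 39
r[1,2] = -16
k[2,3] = -65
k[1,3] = -62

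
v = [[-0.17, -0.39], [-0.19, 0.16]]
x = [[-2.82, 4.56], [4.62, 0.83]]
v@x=[[-1.32, -1.1], [1.27, -0.73]]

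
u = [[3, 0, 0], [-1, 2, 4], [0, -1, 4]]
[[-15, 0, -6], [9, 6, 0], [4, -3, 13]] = u @ [[-5, 0, -2], [0, 3, -5], [1, 0, 2]]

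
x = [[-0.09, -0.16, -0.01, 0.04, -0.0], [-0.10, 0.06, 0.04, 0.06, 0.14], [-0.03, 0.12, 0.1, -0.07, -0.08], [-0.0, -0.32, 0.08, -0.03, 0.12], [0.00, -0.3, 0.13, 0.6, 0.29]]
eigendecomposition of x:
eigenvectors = [[0.00+0.14j, 0.00-0.14j, (0.01+0j), -0.78+0.00j, -0.17+0.00j], [0.25-0.28j, (0.25+0.28j), 0.19+0.00j, -0.12+0.00j, 0.18+0.00j], [(-0.24+0.03j), -0.24-0.03j, -0.08+0.00j, -0.12+0.00j, (0.94+0j)], [(0.15+0.18j), (0.15-0.18j), 0.71+0.00j, (0.32+0j), (-0.06+0j)], [0.85+0.00j, (0.85-0j), -0.68+0.00j, -0.50+0.00j, (-0.24+0j)]]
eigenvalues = [(0.27+0.23j), (0.27-0.23j), (-0.24+0j), (-0.13+0j), (0.15+0j)]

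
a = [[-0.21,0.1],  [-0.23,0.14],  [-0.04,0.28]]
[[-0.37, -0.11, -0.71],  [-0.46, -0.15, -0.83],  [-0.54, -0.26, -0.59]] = a @ [[0.91, 0.1, 2.55], [-1.81, -0.93, -1.76]]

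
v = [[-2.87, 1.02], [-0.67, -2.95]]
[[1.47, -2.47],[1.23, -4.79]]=v @ [[-0.61, 1.33], [-0.28, 1.32]]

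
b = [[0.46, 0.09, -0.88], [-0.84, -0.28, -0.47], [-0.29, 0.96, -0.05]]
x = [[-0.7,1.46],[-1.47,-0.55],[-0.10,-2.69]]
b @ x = [[-0.37, 2.99], [1.05, 0.19], [-1.2, -0.82]]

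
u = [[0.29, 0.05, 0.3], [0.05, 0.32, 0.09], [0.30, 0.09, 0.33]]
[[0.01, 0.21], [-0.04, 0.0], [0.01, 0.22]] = u@[[-0.03, 0.21], [-0.16, -0.17], [0.09, 0.53]]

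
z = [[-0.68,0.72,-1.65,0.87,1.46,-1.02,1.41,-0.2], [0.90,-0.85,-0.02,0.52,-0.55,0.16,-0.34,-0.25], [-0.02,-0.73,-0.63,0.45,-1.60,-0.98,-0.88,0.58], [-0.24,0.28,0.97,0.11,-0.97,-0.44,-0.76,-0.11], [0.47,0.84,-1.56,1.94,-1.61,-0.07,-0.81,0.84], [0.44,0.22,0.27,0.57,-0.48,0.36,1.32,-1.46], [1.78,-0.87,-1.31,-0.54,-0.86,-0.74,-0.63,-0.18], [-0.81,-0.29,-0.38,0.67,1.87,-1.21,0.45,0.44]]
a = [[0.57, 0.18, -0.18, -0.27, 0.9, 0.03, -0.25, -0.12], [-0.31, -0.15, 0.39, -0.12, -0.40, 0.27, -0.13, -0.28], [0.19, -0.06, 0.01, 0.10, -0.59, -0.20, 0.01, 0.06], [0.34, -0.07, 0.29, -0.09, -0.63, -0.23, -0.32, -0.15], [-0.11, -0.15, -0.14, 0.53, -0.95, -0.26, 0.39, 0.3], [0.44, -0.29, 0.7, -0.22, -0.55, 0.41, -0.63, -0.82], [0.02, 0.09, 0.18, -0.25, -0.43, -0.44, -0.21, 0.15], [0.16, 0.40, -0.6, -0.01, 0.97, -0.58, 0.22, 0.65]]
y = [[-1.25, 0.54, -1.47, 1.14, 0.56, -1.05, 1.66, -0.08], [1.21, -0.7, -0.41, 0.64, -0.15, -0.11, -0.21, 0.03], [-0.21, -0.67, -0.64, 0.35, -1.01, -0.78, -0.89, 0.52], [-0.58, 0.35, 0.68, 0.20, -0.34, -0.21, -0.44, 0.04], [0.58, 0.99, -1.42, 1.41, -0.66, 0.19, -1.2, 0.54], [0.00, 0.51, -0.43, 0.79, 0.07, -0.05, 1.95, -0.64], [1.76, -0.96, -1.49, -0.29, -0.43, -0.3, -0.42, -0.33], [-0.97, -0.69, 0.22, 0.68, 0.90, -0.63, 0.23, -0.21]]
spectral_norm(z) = 4.48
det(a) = -0.00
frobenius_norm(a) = 3.15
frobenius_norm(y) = 6.33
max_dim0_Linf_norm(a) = 0.97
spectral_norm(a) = 2.37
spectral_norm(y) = 3.92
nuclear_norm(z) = 16.80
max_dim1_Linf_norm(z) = 1.94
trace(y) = -3.73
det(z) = -17.06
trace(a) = 0.24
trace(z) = -3.49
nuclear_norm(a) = 5.82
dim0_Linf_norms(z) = [1.78, 0.87, 1.65, 1.94, 1.87, 1.21, 1.41, 1.46]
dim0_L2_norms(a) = [0.9, 0.58, 1.08, 0.71, 2.01, 0.97, 0.91, 1.15]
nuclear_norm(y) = 14.71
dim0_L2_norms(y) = [2.79, 2.0, 2.77, 2.24, 1.71, 1.51, 3.04, 1.06]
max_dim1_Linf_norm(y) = 1.95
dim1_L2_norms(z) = [3.11, 1.52, 2.4, 1.68, 3.33, 2.21, 2.77, 2.59]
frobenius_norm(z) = 7.13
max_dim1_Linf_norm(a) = 0.97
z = y + a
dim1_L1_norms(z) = [8.01, 3.59, 5.87, 3.88, 8.14, 5.12, 6.91, 6.12]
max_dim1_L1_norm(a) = 4.06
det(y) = 7.98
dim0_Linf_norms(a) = [0.57, 0.4, 0.7, 0.53, 0.97, 0.58, 0.63, 0.82]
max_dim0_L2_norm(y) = 3.04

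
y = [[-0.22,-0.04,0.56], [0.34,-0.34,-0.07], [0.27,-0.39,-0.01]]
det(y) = -0.02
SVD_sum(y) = [[-0.27, 0.22, 0.20], [0.30, -0.25, -0.22], [0.27, -0.23, -0.2]] + [[0.04,-0.27,0.36], [0.02,-0.11,0.14], [0.02,-0.15,0.2]] + [[0.0, 0.0, 0.00], [0.02, 0.02, 0.01], [-0.02, -0.02, -0.01]]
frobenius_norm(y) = 0.91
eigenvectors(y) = [[0.57+0.00j, -0.73+0.00j, (-0.73-0j)], [(-0.61+0j), (-0.47+0.18j), -0.47-0.18j], [-0.55+0.00j, -0.42-0.16j, -0.42+0.16j]]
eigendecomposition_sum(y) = [[(-0.27+0j),  (0.21-0j),  0.23-0.00j], [0.29-0.00j,  (-0.23+0j),  -0.25+0.00j], [(0.26-0j),  -0.20+0.00j,  -0.23+0.00j]] + [[0.02+0.04j, -0.13+0.10j, 0.16-0.06j], [(0.03+0.02j), -0.06+0.09j, (0.09-0.08j)], [0.00+0.03j, -0.09+0.03j, 0.11+0.00j]] + [[0.02-0.04j, (-0.13-0.1j), 0.16+0.06j],  [(0.03-0.02j), -0.06-0.09j, (0.09+0.08j)],  [0.00-0.03j, (-0.09-0.03j), (0.11-0j)]]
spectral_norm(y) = 0.73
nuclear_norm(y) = 1.31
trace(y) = -0.57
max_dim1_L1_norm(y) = 0.82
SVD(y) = [[-0.55, -0.83, -0.1], [0.62, -0.33, -0.71], [0.56, -0.46, 0.69]] @ diag([0.7254648562593613, 0.5446615899458511, 0.04294758165766559]) @ [[0.67,-0.56,-0.49], [-0.10,0.59,-0.8], [-0.74,-0.58,-0.34]]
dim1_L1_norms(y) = [0.82, 0.75, 0.67]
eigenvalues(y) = [(-0.72+0j), (0.08+0.13j), (0.08-0.13j)]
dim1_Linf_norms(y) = [0.56, 0.34, 0.39]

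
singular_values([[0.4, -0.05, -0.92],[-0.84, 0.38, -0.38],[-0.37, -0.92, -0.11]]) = [1.01, 1.0, 1.0]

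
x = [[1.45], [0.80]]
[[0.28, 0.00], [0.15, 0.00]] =x@[[0.19, 0.0]]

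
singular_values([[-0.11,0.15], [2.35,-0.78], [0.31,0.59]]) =[2.48, 0.67]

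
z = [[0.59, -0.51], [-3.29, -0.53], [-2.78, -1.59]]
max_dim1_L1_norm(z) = 4.37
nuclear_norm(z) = 5.63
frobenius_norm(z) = 4.69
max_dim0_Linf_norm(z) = 3.29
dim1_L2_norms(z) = [0.78, 3.33, 3.2]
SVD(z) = [[-0.09, 0.63], [0.72, -0.5], [0.69, 0.60]] @ diag([4.564583988859148, 1.0650225390341332]) @ [[-0.95, -0.31], [0.31, -0.95]]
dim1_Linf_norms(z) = [0.59, 3.29, 2.78]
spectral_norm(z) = 4.56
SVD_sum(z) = [[0.38, 0.13], [-3.12, -1.03], [-2.98, -0.98]] + [[0.21,-0.64], [-0.17,0.50], [0.2,-0.61]]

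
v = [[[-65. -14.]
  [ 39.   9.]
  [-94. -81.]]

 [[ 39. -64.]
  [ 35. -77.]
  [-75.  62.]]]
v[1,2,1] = 62.0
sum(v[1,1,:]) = -42.0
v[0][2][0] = -94.0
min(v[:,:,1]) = -81.0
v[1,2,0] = -75.0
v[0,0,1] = -14.0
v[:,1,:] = [[39.0, 9.0], [35.0, -77.0]]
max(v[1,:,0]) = 39.0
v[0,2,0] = -94.0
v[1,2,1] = 62.0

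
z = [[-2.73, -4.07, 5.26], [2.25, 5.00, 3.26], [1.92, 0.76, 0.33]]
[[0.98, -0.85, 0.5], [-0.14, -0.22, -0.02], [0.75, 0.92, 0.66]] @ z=[[-3.63, -7.86, 2.55], [-0.15, -0.55, -1.46], [1.29, 2.05, 7.16]]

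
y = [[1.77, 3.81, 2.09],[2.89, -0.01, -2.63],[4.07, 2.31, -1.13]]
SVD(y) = [[-0.52,0.74,-0.41], [-0.42,-0.65,-0.64], [-0.74,-0.16,0.65]] @ diag([6.40553748965152, 4.406535506753987, 0.12503718001166933]) @ [[-0.8,-0.58,0.13], [-0.28,0.56,0.78], [0.53,-0.59,0.61]]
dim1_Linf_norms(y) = [3.81, 2.89, 4.07]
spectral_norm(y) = 6.41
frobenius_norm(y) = 7.78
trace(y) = 0.63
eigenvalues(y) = [4.15, -3.75, 0.23]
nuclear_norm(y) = 10.94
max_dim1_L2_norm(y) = 4.81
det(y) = -3.53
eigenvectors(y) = [[0.76, 0.62, 0.53],  [0.12, -0.71, -0.56],  [0.64, -0.33, 0.63]]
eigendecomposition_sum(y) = [[3.76, 3.34, -0.18],[0.61, 0.54, -0.03],[3.16, 2.81, -0.15]] + [[-1.89, 0.61, 2.13], [2.18, -0.71, -2.45], [1.02, -0.33, -1.15]] + [[-0.09, -0.15, 0.14], [0.10, 0.15, -0.15], [-0.11, -0.17, 0.17]]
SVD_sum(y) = [[2.7, 1.94, -0.44], [2.14, 1.54, -0.35], [3.83, 2.76, -0.62]] + [[-0.90, 1.84, 2.56], [0.79, -1.60, -2.23], [0.2, -0.40, -0.56]] + [[-0.03, 0.03, -0.03], [-0.04, 0.05, -0.05], [0.04, -0.05, 0.05]]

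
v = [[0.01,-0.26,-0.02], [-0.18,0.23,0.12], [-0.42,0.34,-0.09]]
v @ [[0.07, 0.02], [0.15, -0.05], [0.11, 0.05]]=[[-0.04,  0.01], [0.04,  -0.01], [0.01,  -0.03]]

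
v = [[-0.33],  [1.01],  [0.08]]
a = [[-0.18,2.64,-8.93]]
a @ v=[[2.01]]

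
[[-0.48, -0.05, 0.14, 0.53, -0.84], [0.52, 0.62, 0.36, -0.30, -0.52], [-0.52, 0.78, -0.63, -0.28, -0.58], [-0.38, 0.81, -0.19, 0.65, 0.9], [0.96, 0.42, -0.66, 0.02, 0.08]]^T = [[-0.48, 0.52, -0.52, -0.38, 0.96], [-0.05, 0.62, 0.78, 0.81, 0.42], [0.14, 0.36, -0.63, -0.19, -0.66], [0.53, -0.30, -0.28, 0.65, 0.02], [-0.84, -0.52, -0.58, 0.90, 0.08]]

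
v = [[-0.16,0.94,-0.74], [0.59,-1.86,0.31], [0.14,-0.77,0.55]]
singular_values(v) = [2.43, 0.6, 0.0]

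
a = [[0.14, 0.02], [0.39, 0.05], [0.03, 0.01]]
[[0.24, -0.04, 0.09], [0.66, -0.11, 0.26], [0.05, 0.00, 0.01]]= a @ [[1.69, -0.52, 0.91], [0.06, 1.78, -1.83]]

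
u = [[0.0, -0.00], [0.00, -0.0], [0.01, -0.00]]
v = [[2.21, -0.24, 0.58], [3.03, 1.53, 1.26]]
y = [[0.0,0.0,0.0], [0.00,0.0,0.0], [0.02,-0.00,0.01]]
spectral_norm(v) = 4.16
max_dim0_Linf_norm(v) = 3.03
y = u @ v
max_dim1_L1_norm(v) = 5.82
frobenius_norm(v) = 4.29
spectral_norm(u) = 0.01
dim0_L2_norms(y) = [0.02, 0.0, 0.01]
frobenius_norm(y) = 0.02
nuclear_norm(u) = 0.01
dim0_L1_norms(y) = [0.02, 0.0, 0.01]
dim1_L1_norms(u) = [0.0, 0.0, 0.01]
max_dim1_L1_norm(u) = 0.01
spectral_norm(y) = 0.02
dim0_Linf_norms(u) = [0.01, 0.0]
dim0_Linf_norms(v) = [3.03, 1.53, 1.26]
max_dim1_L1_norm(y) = 0.03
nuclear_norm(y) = 0.02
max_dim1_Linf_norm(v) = 3.03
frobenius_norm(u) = 0.01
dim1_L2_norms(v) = [2.3, 3.62]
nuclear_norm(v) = 5.21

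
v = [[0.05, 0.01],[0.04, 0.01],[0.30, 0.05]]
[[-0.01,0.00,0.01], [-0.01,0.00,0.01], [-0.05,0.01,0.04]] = v @ [[-0.19, 0.03, 0.11], [0.14, -0.06, 0.15]]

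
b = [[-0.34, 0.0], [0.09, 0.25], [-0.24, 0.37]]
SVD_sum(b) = [[-0.15, 0.17], [-0.08, 0.10], [-0.29, 0.33]] + [[-0.19,-0.17], [0.17,0.15], [0.05,0.04]]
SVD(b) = [[-0.44, 0.73], [-0.25, -0.66], [-0.86, -0.18]] @ diag([0.5072127908978993, 0.3513334381318748]) @ [[0.66, -0.75], [-0.75, -0.66]]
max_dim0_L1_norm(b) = 0.67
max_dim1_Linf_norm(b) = 0.37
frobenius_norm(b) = 0.62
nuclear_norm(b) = 0.86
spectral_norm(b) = 0.51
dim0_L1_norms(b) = [0.67, 0.62]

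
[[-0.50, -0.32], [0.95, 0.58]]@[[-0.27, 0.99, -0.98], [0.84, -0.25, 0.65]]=[[-0.13, -0.42, 0.28], [0.23, 0.8, -0.55]]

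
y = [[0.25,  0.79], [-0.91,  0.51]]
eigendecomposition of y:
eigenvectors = [[-0.10+0.67j, -0.10-0.67j], [(-0.73+0j), -0.73-0.00j]]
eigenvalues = [(0.38+0.84j), (0.38-0.84j)]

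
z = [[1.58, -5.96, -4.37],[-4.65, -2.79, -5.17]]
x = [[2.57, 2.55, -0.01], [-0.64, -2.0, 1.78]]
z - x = [[-0.99, -8.51, -4.36], [-4.01, -0.79, -6.95]]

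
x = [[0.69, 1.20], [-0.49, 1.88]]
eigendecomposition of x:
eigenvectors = [[(0.84+0j), 0.84-0.00j], [0.42+0.34j, (0.42-0.34j)]]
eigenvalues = [(1.28+0.48j), (1.28-0.48j)]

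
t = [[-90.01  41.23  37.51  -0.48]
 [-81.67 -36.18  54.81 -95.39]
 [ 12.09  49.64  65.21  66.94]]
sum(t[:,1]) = 54.69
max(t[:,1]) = 49.64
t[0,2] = 37.51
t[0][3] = -0.48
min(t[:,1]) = -36.18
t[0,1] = 41.23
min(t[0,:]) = -90.01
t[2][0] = 12.09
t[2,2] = 65.21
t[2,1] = 49.64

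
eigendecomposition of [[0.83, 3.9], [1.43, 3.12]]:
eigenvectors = [[-0.93, -0.72],  [0.35, -0.69]]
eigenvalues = [-0.65, 4.6]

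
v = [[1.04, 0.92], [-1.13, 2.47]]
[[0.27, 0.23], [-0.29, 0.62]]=v @ [[0.26, 0.00], [0.0, 0.25]]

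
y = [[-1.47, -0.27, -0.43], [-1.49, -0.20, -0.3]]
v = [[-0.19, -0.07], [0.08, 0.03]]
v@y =[[0.38, 0.07, 0.1],  [-0.16, -0.03, -0.04]]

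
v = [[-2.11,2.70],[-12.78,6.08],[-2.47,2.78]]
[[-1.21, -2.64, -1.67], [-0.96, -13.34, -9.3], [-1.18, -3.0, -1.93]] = v @ [[-0.22, 0.92, 0.69], [-0.62, -0.26, -0.08]]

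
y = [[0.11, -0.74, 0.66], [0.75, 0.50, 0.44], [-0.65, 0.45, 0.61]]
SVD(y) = [[-0.13, 0.75, 0.65], [-0.9, 0.19, -0.40], [-0.42, -0.63, 0.65]] @ diag([1.0046149201013659, 0.9988112160542783, 0.9958037040470875]) @ [[-0.42,  -0.54,  -0.73], [0.63,  -0.75,  0.19], [-0.65,  -0.39,  0.65]]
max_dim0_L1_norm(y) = 1.71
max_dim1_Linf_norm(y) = 0.75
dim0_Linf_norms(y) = [0.75, 0.74, 0.66]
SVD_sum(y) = [[0.05, 0.07, 0.10],[0.38, 0.49, 0.66],[0.17, 0.23, 0.31]] + [[0.48, -0.56, 0.14], [0.12, -0.14, 0.04], [-0.40, 0.47, -0.12]] + [[-0.42, -0.25, 0.42],[0.26, 0.15, -0.26],[-0.42, -0.25, 0.42]]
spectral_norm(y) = 1.00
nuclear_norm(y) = 3.00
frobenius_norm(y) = 1.73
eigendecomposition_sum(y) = [[(0.05+0.5j),-0.37+0.04j,0.33-0.04j], [0.37-0.04j,(0.03+0.28j),-0.03-0.25j], [-0.33+0.03j,(-0.02-0.25j),(0.02+0.22j)]] + [[0.05-0.50j, (-0.37-0.04j), (0.33+0.04j)], [0.37+0.04j, 0.03-0.28j, -0.03+0.25j], [(-0.33-0.03j), (-0.02+0.25j), (0.02-0.22j)]] + [[0.00-0.00j, 0j, 0.00-0.00j], [(0.01-0j), (0.44+0j), (0.5-0j)], [0.01-0.00j, (0.5+0j), 0.56-0.00j]]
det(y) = 1.00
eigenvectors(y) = [[-0.71+0.00j, (-0.71-0j), 0.00+0.00j], [0.53j, 0.00-0.53j, 0.66+0.00j], [0.00-0.47j, 0.00+0.47j, (0.75+0j)]]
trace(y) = 1.22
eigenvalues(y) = [(0.11+0.99j), (0.11-0.99j), (1+0j)]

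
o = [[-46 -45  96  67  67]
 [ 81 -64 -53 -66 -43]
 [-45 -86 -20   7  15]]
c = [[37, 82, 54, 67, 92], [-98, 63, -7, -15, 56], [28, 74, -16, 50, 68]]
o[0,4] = 67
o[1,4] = -43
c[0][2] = 54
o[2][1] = -86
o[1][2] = -53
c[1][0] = -98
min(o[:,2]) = -53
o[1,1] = -64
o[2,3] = 7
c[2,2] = -16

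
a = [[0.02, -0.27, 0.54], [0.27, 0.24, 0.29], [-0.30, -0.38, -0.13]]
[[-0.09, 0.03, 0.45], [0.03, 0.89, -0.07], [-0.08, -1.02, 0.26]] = a @ [[-1.71, 0.38, 0.90], [1.36, 2.03, -1.42], [0.58, 1.05, 0.09]]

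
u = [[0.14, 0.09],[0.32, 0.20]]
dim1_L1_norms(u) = [0.23, 0.52]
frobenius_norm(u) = 0.41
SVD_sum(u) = [[0.14, 0.09],[0.32, 0.20]] + [[-0.0, 0.00], [0.0, -0.00]]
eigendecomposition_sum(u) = [[-0.00,0.0],[0.00,-0.0]] + [[0.14, 0.09], [0.32, 0.2]]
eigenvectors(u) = [[-0.53, -0.41], [0.85, -0.91]]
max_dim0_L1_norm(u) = 0.46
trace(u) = 0.34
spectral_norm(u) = 0.41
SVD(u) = [[-0.4, -0.91],  [-0.91, 0.4]] @ diag([0.4124272510687445, 0.0019397360332687528]) @ [[-0.85, -0.53], [0.53, -0.85]]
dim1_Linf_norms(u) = [0.14, 0.32]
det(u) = -0.00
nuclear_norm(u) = 0.41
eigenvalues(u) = [-0.0, 0.34]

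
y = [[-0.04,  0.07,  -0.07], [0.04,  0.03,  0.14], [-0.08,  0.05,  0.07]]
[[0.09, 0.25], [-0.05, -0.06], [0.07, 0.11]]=y@[[-0.76, -0.51], [0.54, 2.48], [-0.25, -0.83]]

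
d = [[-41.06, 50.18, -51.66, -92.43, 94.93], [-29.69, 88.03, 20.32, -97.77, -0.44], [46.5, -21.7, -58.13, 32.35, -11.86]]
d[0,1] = 50.18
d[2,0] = 46.5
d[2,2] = -58.13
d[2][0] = 46.5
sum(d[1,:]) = -19.55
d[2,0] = 46.5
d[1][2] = 20.32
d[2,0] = 46.5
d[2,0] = 46.5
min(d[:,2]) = -58.13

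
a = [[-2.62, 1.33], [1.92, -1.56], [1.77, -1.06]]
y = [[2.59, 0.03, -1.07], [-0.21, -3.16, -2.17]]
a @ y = [[-7.07, -4.28, -0.08], [5.30, 4.99, 1.33], [4.81, 3.4, 0.41]]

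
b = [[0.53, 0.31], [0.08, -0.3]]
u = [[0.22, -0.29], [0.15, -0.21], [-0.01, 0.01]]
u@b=[[0.09, 0.16], [0.06, 0.11], [-0.0, -0.01]]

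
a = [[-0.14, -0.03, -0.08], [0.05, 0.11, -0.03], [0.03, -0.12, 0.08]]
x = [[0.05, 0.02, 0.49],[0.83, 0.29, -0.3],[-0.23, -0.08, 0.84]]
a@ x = [[-0.01, -0.01, -0.13],  [0.10, 0.04, -0.03],  [-0.12, -0.04, 0.12]]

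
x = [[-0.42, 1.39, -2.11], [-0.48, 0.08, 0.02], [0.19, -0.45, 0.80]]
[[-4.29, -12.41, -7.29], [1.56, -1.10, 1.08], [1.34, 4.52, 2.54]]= x @ [[-3.59, 1.91, -2.45],[-2.29, -3.13, -1.87],[1.24, 3.44, 2.71]]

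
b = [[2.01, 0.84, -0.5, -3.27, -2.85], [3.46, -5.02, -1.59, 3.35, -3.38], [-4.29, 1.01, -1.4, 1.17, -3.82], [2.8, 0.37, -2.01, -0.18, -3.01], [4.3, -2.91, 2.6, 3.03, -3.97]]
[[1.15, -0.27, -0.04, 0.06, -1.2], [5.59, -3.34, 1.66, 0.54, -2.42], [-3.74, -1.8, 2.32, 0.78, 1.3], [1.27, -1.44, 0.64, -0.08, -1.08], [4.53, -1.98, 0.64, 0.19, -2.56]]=b @ [[0.59, 0.01, -0.2, -0.13, -0.31],[-0.87, 0.21, -0.11, -0.15, 0.28],[0.05, 0.25, -0.18, -0.00, -0.08],[-0.22, -0.21, 0.15, -0.04, 0.13],[0.00, 0.36, -0.30, -0.11, 0.15]]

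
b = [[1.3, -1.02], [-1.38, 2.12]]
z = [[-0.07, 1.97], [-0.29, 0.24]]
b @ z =[[0.2, 2.32], [-0.52, -2.21]]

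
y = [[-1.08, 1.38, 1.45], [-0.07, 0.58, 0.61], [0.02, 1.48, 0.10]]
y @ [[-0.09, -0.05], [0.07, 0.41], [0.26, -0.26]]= [[0.57, 0.24], [0.21, 0.08], [0.13, 0.58]]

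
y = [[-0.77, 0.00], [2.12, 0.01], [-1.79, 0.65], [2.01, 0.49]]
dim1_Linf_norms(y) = [0.77, 2.12, 1.79, 2.01]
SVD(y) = [[-0.22,0.01], [0.6,-0.05], [-0.51,-0.77], [0.57,-0.64]] @ diag([3.511925793129508, 0.812759019360401]) @ [[1.00, -0.01], [-0.01, -1.0]]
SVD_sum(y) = [[-0.77, 0.01], [2.12, -0.03], [-1.80, 0.02], [2.00, -0.03]] + [[-0.00, -0.01], [0.0, 0.04], [0.01, 0.63], [0.01, 0.52]]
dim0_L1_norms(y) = [6.69, 1.15]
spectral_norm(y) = 3.51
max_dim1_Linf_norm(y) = 2.12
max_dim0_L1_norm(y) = 6.69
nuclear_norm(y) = 4.32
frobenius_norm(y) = 3.60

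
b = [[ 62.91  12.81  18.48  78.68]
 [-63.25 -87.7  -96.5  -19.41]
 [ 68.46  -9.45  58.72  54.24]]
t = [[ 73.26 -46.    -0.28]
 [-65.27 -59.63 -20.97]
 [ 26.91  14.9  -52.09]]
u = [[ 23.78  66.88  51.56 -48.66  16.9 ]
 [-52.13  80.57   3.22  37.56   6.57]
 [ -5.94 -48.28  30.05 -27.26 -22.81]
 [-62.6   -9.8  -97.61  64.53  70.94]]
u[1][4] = 6.57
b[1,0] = -63.25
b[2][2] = 58.72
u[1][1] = 80.57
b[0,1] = 12.81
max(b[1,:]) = -19.41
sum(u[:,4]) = 71.6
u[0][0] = 23.78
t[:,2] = [-0.28, -20.97, -52.09]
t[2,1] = 14.9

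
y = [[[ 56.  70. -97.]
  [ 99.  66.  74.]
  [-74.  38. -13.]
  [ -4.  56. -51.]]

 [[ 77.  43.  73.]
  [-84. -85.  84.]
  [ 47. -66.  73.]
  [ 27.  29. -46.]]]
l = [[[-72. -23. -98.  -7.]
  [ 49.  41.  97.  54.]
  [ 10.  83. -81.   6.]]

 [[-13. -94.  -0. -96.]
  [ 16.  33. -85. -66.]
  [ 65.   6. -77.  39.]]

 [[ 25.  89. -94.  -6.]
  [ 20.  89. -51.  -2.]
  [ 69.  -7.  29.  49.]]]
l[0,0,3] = -7.0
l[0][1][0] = 49.0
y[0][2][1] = 38.0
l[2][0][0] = 25.0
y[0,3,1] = 56.0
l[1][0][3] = -96.0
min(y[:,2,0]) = -74.0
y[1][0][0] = 77.0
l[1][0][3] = -96.0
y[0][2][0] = -74.0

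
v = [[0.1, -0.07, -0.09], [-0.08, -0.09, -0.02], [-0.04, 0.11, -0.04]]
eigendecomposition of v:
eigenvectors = [[0.90+0.00j, -0.17-0.24j, -0.17+0.24j], [-0.27+0.00j, (0.3-0.5j), 0.30+0.50j], [(-0.34+0j), -0.76+0.00j, (-0.76-0j)]]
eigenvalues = [(0.15+0j), (-0.09+0.06j), (-0.09-0.06j)]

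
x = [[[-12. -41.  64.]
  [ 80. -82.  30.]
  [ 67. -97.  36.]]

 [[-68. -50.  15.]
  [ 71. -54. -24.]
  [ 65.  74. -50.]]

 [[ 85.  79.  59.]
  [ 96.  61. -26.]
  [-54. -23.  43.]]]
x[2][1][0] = 96.0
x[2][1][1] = 61.0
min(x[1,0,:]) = -68.0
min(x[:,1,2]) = -26.0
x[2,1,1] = 61.0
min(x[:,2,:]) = -97.0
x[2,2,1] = -23.0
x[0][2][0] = 67.0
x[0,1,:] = [80.0, -82.0, 30.0]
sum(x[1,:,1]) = -30.0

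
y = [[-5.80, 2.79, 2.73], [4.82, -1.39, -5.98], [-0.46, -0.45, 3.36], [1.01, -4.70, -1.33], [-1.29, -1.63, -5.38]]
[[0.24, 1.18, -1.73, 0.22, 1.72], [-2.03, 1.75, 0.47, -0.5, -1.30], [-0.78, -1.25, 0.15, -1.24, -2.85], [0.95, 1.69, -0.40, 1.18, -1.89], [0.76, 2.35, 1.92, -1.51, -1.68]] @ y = [[3.09, -4.03, -21.76], [21.16, -3.84, -6.77], [0.85, 9.97, 22.83], [6.45, -1.98, -0.26], [6.68, 7.83, 5.52]]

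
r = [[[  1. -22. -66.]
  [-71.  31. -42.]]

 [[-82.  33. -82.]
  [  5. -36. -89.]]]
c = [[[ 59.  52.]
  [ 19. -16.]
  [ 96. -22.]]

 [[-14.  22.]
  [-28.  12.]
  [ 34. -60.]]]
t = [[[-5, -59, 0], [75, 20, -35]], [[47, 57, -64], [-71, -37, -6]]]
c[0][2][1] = -22.0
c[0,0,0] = 59.0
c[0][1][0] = 19.0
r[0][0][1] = -22.0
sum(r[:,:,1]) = 6.0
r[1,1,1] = -36.0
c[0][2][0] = 96.0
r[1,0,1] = 33.0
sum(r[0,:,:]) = -169.0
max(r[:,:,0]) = 5.0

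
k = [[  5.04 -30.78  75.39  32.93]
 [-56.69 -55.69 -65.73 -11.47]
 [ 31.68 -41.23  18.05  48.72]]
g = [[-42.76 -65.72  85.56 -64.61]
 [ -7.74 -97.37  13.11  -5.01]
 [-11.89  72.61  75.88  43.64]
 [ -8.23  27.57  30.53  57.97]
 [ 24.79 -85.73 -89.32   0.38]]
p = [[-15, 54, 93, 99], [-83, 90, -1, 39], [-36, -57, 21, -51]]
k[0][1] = -30.78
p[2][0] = -36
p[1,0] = -83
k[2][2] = 18.05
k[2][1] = -41.23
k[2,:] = [31.68, -41.23, 18.05, 48.72]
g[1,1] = -97.37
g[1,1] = -97.37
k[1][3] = -11.47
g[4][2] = -89.32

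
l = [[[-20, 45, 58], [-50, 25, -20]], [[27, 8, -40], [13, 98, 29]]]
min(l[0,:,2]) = -20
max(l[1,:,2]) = 29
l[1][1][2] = 29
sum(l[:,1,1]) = 123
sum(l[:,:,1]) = 176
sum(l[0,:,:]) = 38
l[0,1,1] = 25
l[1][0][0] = 27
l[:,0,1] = [45, 8]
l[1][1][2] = 29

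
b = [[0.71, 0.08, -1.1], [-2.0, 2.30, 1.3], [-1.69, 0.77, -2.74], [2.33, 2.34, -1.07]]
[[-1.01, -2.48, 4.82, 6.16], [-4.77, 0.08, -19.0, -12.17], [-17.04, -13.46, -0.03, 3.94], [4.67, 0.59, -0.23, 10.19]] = b@[[4.12,2.08,2.79,3.22], [-0.49,-0.18,-4.2,-0.48], [3.54,3.58,-2.89,-3.56]]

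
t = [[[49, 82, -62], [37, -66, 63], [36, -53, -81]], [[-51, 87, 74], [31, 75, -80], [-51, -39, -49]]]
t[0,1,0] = 37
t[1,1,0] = 31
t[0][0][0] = 49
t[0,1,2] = 63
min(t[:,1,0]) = 31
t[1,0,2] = 74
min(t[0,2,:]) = -81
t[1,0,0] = -51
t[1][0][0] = -51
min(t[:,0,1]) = 82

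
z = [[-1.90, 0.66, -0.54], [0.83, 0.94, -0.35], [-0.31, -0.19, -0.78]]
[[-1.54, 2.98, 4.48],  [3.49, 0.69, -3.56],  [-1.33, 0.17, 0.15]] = z @[[1.55,-0.98,-2.95],[2.52,1.53,-0.75],[0.48,-0.2,1.16]]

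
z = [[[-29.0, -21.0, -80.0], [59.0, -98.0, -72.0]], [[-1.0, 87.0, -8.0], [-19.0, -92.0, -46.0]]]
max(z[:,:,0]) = 59.0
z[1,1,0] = -19.0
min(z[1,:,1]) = -92.0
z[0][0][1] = -21.0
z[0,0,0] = -29.0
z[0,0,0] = -29.0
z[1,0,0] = -1.0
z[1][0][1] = 87.0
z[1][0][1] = 87.0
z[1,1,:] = [-19.0, -92.0, -46.0]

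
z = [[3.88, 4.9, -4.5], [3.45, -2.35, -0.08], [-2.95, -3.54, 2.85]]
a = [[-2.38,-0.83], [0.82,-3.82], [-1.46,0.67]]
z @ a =[[1.35,  -24.95], [-10.02,  6.06], [-0.04,  17.88]]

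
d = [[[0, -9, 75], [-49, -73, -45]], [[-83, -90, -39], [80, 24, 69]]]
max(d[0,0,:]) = 75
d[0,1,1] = -73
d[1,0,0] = -83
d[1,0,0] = -83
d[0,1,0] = -49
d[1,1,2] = 69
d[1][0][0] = -83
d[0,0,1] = -9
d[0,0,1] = -9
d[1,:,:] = [[-83, -90, -39], [80, 24, 69]]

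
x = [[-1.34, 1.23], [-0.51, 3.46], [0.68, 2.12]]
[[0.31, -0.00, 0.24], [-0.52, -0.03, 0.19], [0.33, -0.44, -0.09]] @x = [[-0.25, 0.89], [0.84, -0.34], [-0.28, -1.31]]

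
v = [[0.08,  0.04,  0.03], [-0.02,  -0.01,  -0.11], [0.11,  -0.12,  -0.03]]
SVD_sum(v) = [[0.02, -0.02, -0.0], [0.01, -0.01, -0.0], [0.12, -0.11, -0.04]] + [[0.04, 0.02, 0.06], [-0.05, -0.02, -0.09], [0.00, 0.0, 0.00]] + [[0.03, 0.04, -0.03], [0.02, 0.03, -0.02], [-0.01, -0.01, 0.01]]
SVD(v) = [[-0.13, -0.58, 0.8], [-0.1, 0.81, 0.57], [-0.99, -0.01, -0.17]] @ diag([0.1674829100891087, 0.12791824065678872, 0.06698058327123914]) @ [[-0.7, 0.68, 0.22], [-0.5, -0.24, -0.83], [0.52, 0.69, -0.50]]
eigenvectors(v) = [[(0.03-0.28j), (0.03+0.28j), -0.21+0.00j], [(0.69+0j), (0.69-0j), 0.59+0.00j], [-0.66-0.11j, (-0.66+0.11j), 0.78+0.00j]]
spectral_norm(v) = 0.17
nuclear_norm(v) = 0.36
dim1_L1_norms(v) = [0.15, 0.14, 0.26]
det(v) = -0.00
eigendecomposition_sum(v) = [[0.04+0.01j, (0.01-0.01j), 0.01j],[(-0.02+0.11j), 0.02+0.02j, -0.02+0.01j],[(0.04-0.1j), -0.02-0.02j, 0.03-0.01j]] + [[(0.04-0.01j),(0.01+0.01j),-0.01j],[-0.02-0.11j,0.02-0.02j,(-0.02-0.01j)],[0.04+0.10j,(-0.02+0.02j),(0.03+0.01j)]] + [[-0.01-0.00j,(0.02-0j),(0.02-0j)],[0.02+0.00j,-0.06+0.00j,-0.06+0.00j],[0.03+0.00j,(-0.08+0j),(-0.08+0j)]]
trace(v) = 0.04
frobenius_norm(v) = 0.22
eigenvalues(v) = [(0.09+0.03j), (0.09-0.03j), (-0.15+0j)]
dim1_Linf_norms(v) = [0.08, 0.11, 0.12]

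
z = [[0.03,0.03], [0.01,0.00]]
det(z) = -0.000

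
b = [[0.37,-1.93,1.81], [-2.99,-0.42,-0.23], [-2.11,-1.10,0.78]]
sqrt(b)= [[0.74+0.41j, (-0.85+0.45j), 0.83-0.28j],[(-1.17+1.39j), 0.60+1.53j, -0.32-0.96j],[-0.81+1.06j, -0.29+1.17j, (0.69-0.73j)]]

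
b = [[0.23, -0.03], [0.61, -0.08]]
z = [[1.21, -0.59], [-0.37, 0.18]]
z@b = [[-0.08, 0.01], [0.02, -0.00]]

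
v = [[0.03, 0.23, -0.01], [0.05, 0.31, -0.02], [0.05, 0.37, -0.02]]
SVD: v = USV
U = [[-0.43, 0.49, -0.76], [-0.58, -0.79, -0.18], [-0.69, 0.36, 0.63]]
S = [0.54, 0.01, 0.0]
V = [[-0.14, -0.99, 0.05], [-0.87, 0.15, 0.47], [-0.48, 0.02, -0.88]]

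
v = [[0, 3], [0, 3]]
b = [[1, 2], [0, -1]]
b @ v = [[0, 9], [0, -3]]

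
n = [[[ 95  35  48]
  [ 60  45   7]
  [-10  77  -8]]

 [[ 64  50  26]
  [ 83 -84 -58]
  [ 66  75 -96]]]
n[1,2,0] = 66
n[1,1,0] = 83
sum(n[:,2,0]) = 56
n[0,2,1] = 77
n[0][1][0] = 60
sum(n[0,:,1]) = 157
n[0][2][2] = -8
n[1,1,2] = -58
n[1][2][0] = 66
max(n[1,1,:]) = 83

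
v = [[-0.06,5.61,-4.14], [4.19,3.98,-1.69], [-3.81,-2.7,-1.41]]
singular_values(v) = [9.01, 5.1, 1.17]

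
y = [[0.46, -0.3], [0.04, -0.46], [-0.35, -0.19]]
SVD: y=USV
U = [[-0.82, 0.23],[-0.54, -0.59],[0.17, -0.77]]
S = [0.65, 0.5]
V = [[-0.70, 0.71], [0.71, 0.70]]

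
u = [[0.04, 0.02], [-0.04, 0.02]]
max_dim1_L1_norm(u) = 0.06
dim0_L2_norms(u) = [0.06, 0.03]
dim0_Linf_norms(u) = [0.04, 0.02]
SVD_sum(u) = [[0.04, 0.0], [-0.04, 0.0]] + [[0.0,0.02], [0.0,0.02]]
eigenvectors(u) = [[(-0.2-0.54j), -0.20+0.54j], [0.82+0.00j, 0.82-0.00j]]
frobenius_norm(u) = 0.06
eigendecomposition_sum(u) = [[0.02+0.01j, 0.01-0.01j], [(-0.02+0.02j), 0.01+0.02j]] + [[0.02-0.01j, (0.01+0.01j)],[(-0.02-0.02j), (0.01-0.02j)]]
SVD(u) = [[-0.71, 0.71], [0.71, 0.71]] @ diag([0.05656854249492381, 0.0282842712474619]) @ [[-1.0,-0.00], [0.00,1.00]]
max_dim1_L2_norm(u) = 0.04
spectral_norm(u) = 0.06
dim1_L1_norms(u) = [0.06, 0.06]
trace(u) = 0.06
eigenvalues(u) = [(0.03+0.03j), (0.03-0.03j)]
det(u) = 0.00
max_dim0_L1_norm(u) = 0.08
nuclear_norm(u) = 0.08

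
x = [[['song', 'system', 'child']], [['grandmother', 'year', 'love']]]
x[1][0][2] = 'love'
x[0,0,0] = 'song'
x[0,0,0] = 'song'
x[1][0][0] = 'grandmother'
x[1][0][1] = 'year'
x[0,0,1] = 'system'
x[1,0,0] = 'grandmother'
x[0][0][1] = 'system'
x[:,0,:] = [['song', 'system', 'child'], ['grandmother', 'year', 'love']]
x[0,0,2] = 'child'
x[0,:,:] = [['song', 'system', 'child']]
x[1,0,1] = 'year'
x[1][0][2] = 'love'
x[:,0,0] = ['song', 'grandmother']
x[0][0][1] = 'system'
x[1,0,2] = 'love'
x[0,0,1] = 'system'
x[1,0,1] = 'year'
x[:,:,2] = [['child'], ['love']]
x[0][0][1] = 'system'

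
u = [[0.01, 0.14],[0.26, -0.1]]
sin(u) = [[0.01, 0.14], [0.26, -0.10]]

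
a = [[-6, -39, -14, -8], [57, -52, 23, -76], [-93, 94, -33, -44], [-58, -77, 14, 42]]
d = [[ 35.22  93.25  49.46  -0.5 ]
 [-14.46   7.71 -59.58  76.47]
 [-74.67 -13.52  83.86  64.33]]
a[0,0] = -6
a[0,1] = -39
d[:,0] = [35.22, -14.46, -74.67]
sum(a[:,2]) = -10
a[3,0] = -58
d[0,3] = -0.5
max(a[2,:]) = 94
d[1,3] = 76.47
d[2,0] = -74.67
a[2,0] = -93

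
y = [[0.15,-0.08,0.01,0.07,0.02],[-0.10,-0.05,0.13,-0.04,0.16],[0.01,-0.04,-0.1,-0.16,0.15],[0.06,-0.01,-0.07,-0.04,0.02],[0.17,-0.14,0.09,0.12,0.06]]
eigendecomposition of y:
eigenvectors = [[0.38+0.04j, 0.38-0.04j, -0.36+0.00j, (0.29+0j), 0.10+0.00j], [(0.49-0.31j), 0.49+0.31j, (-0.75+0j), -0.10+0.00j, (0.19+0j)], [(0.3-0.07j), (0.3+0.07j), (-0.22+0j), 0.51+0.00j, (-0.81+0j)], [(0.08+0.03j), 0.08-0.03j, (-0.11+0j), (-0.68+0j), (-0.35+0j)], [(0.64+0j), 0.64-0.00j, (-0.5+0j), -0.43+0.00j, 0.42+0.00j]]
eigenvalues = [(0.11+0.07j), (0.11-0.07j), (0.04+0j), (-0+0j), (-0.24+0j)]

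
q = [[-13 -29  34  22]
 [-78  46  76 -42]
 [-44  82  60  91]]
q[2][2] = 60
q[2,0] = -44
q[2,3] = 91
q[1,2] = 76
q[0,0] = -13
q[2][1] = 82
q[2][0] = -44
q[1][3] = -42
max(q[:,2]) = 76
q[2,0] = -44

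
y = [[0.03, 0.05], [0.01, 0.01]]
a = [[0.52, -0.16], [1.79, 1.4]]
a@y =[[0.01,  0.02], [0.07,  0.10]]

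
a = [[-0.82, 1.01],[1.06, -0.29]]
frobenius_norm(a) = 1.70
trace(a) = -1.11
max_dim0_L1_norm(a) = 1.88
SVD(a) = [[-0.78, 0.63], [0.63, 0.78]] @ diag([1.623949411866623, 0.5128238564049551]) @ [[0.80, -0.6], [0.60, 0.8]]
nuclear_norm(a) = 2.14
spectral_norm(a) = 1.62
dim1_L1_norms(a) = [1.83, 1.35]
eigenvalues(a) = [-1.62, 0.51]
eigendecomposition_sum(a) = [[-1.01, 0.77], [0.81, -0.61]] + [[0.19, 0.24], [0.25, 0.32]]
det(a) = -0.83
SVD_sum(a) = [[-1.01,0.75], [0.82,-0.61]] + [[0.19,0.26],[0.24,0.32]]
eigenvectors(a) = [[-0.78,-0.60], [0.62,-0.8]]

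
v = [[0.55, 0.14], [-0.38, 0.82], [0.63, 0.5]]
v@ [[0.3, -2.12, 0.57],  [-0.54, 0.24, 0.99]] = [[0.09, -1.13, 0.45], [-0.56, 1.0, 0.6], [-0.08, -1.22, 0.85]]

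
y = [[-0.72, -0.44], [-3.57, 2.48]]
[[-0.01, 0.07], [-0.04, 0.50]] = y @ [[0.01, -0.12], [-0.0, 0.03]]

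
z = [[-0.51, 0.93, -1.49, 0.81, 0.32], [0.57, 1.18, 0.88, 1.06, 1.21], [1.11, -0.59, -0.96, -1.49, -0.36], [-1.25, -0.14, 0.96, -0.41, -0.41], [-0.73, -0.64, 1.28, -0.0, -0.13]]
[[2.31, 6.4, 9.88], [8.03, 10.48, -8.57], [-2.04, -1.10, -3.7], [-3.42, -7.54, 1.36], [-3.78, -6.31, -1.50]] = z@[[2.81, 2.48, -4.54],[4.69, 2.83, -1.12],[0.89, -1.62, -4.67],[1.28, 1.37, 3.38],[-1.03, 4.71, -3.42]]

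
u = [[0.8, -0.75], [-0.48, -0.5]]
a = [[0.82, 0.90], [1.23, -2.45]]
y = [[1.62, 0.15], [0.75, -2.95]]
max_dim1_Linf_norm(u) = 0.8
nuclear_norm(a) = 3.90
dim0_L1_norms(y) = [2.37, 3.1]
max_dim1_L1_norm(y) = 3.7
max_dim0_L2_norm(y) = 2.95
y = a + u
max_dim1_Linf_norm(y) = 2.95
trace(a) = -1.63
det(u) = -0.76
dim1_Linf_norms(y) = [1.62, 2.95]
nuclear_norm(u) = 1.79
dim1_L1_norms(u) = [1.55, 0.98]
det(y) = -4.89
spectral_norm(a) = 2.78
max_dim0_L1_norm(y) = 3.1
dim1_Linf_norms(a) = [0.9, 2.45]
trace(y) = -1.33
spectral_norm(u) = 1.10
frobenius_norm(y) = 3.45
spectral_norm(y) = 3.06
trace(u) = 0.30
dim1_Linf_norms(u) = [0.8, 0.5]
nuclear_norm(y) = 4.66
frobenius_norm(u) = 1.30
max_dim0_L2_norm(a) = 2.61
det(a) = -3.12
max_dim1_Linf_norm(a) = 2.45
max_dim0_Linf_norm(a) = 2.45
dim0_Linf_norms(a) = [1.23, 2.45]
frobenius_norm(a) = 3.00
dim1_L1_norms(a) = [1.72, 3.68]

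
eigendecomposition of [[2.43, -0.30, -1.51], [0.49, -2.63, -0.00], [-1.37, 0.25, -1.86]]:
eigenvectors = [[-0.96, -0.31, -0.06], [-0.09, -0.38, 0.92], [0.27, -0.87, -0.39]]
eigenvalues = [2.84, -2.23, -2.66]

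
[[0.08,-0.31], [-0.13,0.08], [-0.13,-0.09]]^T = [[0.08, -0.13, -0.13],[-0.31, 0.08, -0.09]]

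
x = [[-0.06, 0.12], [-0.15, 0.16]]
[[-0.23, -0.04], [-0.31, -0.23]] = x @ [[0.06, 2.49], [-1.86, 0.88]]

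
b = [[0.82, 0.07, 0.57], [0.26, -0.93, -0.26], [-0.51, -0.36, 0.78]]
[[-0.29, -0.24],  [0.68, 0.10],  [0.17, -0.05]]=b @ [[-0.15,-0.15], [-0.71,-0.09], [-0.21,-0.20]]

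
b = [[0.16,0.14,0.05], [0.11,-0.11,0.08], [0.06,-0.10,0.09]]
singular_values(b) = [0.23, 0.21, 0.03]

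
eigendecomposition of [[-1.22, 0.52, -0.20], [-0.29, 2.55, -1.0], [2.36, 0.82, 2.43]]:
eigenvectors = [[(0.84+0j), (0.01-0.1j), 0.01+0.10j], [-0.08+0.00j, -0.04-0.68j, (-0.04+0.68j)], [(-0.54+0j), -0.73+0.00j, -0.73-0.00j]]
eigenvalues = [(-1.14+0j), (2.45+1.07j), (2.45-1.07j)]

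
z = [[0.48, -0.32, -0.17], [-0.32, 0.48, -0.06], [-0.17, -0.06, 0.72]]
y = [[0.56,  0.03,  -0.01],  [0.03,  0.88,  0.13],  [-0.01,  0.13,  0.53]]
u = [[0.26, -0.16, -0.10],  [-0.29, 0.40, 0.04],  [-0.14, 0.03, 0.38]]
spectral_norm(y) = 0.92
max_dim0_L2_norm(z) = 0.74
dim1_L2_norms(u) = [0.32, 0.5, 0.41]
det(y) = 0.25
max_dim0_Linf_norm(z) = 0.72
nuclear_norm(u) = 1.05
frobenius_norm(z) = 1.12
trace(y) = 1.97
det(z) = 0.07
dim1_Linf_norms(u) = [0.26, 0.4, 0.38]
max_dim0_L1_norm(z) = 0.97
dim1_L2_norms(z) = [0.6, 0.58, 0.74]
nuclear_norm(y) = 1.97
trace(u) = 1.04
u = y @ z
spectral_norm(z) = 0.86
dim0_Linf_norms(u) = [0.29, 0.4, 0.38]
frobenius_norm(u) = 0.72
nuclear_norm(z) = 1.68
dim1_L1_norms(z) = [0.97, 0.86, 0.95]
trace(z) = 1.68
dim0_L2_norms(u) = [0.41, 0.43, 0.39]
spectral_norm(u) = 0.62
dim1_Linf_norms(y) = [0.56, 0.88, 0.53]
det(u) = 0.02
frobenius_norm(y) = 1.19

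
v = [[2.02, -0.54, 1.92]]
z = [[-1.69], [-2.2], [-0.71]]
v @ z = [[-3.59]]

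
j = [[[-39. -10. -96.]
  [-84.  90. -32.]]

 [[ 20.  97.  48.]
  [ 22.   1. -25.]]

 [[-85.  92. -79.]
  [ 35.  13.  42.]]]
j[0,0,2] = -96.0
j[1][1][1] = 1.0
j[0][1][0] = -84.0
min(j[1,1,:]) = -25.0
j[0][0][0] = -39.0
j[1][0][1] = 97.0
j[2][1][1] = 13.0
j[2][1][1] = 13.0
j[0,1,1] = 90.0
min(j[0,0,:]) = -96.0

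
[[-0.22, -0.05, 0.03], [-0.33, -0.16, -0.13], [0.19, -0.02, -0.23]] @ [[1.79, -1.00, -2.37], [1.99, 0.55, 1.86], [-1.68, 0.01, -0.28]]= [[-0.54, 0.19, 0.42], [-0.69, 0.24, 0.52], [0.69, -0.20, -0.42]]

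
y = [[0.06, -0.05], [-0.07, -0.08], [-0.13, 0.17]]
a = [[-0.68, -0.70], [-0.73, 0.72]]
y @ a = [[-0.0,-0.08], [0.11,-0.01], [-0.04,0.21]]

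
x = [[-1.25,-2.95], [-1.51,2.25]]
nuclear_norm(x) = 5.67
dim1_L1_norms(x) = [4.2, 3.76]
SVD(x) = [[-0.80,0.59], [0.59,0.80]] @ diag([3.711262392270235, 1.9580938322053447]) @ [[0.03, 1.00], [-1.00, 0.03]]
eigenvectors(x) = [[-0.95,0.55], [-0.32,-0.84]]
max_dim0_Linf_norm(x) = 2.95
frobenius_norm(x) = 4.20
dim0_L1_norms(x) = [2.76, 5.2]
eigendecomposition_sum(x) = [[-1.84, -1.21], [-0.62, -0.41]] + [[0.59, -1.74], [-0.89, 2.66]]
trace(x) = 1.00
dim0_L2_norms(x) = [1.96, 3.71]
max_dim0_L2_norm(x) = 3.71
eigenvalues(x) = [-2.24, 3.24]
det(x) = -7.27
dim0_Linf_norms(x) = [1.51, 2.95]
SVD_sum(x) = [[-0.09, -2.98], [0.06, 2.20]] + [[-1.16,0.03], [-1.57,0.05]]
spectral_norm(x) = 3.71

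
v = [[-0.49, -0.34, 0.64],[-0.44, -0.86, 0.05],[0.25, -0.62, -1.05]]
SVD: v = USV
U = [[-0.42, -0.56, 0.71],[0.11, -0.81, -0.57],[0.9, -0.16, 0.41]]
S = [1.37, 1.18, 0.0]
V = [[0.28,-0.38,-0.88], [0.5,0.84,-0.20], [0.82,-0.39,0.42]]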